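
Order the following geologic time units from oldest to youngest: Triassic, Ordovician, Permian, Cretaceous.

Ordovician, Permian, Triassic, Cretaceous

Group by era (each group listed oldest first) — Paleozoic: Ordovician, Permian; Mesozoic: Triassic, Cretaceous. The eras run Paleozoic → Mesozoic → Cenozoic. Concatenating the groups in that era order gives oldest to youngest directly.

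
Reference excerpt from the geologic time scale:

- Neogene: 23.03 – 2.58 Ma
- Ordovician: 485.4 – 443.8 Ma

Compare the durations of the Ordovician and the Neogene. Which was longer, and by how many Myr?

Ordovician, by 21.15 million years

Ordovician: 485.4 − 443.8 = 41.6 Myr.
Neogene: 23.03 − 2.58 = 20.45 Myr.
Difference: 41.6 − 20.45 = 21.15 Myr, so the Ordovician was longer.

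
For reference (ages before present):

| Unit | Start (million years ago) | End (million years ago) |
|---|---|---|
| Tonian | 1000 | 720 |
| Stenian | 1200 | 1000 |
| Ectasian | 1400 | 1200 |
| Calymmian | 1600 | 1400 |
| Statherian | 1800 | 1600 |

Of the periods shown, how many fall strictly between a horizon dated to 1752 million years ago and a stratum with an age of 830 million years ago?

3

1752 Ma sits inside the Statherian (1800–1600) and 830 Ma inside the Tonian (1000–720); neither of those is wholly between the two dates.
The listed periods lying completely between them are Calymmian, Ectasian, Stenian — 3 in all.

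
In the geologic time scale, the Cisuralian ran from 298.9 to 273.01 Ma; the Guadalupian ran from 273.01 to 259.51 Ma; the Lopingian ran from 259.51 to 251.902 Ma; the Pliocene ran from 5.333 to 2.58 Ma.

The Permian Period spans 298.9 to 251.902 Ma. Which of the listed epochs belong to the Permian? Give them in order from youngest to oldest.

Lopingian, Guadalupian, Cisuralian

Epochs with both bounds inside 298.9–251.902 Ma: Lopingian (259.51–251.902), Guadalupian (273.01–259.51), Cisuralian (298.9–273.01).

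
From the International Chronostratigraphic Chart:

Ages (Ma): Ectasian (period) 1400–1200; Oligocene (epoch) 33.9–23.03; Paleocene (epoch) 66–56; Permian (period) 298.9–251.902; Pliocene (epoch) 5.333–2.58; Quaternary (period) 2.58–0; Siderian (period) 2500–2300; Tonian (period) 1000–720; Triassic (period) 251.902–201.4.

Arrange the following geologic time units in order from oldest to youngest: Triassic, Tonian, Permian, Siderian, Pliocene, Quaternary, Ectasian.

Siderian → Ectasian → Tonian → Permian → Triassic → Pliocene → Quaternary

Read off each span (Ma): Triassic 251.902–201.4; Tonian 1000–720; Permian 298.9–251.902; Siderian 2500–2300; Pliocene 5.333–2.58; Quaternary 2.58–0; Ectasian 1400–1200.
Larger Ma is older, so oldest→youngest is Siderian, Ectasian, Tonian, Permian, Triassic, Pliocene, Quaternary.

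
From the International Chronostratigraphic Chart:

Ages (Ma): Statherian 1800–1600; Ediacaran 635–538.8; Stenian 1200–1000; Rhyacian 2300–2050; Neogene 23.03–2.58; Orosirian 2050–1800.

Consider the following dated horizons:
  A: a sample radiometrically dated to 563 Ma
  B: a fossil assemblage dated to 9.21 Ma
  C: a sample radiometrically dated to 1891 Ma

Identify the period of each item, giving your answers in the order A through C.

Match each age against the start–end ranges in the excerpt: A = 563 Ma → Ediacaran (635–538.8); B = 9.21 Ma → Neogene (23.03–2.58); C = 1891 Ma → Orosirian (2050–1800).

A — Ediacaran; B — Neogene; C — Orosirian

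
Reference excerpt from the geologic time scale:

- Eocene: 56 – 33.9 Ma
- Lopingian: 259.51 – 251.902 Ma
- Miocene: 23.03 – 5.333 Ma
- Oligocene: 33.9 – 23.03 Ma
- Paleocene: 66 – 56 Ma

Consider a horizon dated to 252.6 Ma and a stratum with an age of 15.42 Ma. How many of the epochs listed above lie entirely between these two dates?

3

252.6 Ma sits inside the Lopingian (259.51–251.902) and 15.42 Ma inside the Miocene (23.03–5.333); neither of those is wholly between the two dates.
The listed epochs lying completely between them are Paleocene, Eocene, Oligocene — 3 in all.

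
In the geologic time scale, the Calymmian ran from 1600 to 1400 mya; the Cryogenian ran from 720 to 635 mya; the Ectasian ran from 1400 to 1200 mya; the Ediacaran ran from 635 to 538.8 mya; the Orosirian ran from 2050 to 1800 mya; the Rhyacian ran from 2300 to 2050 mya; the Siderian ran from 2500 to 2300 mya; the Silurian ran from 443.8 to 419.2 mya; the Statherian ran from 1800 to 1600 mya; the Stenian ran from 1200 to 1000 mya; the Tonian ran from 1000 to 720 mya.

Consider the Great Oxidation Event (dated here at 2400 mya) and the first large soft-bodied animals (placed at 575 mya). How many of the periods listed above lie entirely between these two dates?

8

The older date is 2400 Ma and the younger is 575 Ma.
Periods with start < 2400 and end > 575 Ma: Rhyacian (2300–2050), Orosirian (2050–1800), Statherian (1800–1600), Calymmian (1600–1400), Ectasian (1400–1200), Stenian (1200–1000), Tonian (1000–720), Cryogenian (720–635).
That is 8 complete periods.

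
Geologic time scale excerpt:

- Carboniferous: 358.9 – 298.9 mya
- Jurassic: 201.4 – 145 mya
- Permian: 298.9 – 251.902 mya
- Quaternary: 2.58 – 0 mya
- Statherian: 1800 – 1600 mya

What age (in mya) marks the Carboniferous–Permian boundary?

298.9 mya

The Carboniferous ends and the Permian begins at 298.9 mya.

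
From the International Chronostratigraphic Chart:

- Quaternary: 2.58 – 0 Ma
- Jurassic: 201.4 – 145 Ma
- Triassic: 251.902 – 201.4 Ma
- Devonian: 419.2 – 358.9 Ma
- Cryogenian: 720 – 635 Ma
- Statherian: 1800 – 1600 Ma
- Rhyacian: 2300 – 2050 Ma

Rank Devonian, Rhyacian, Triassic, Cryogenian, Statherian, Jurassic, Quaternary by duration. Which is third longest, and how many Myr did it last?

Start − end for each: Devonian 419.2 − 358.9 = 60.3; Rhyacian 2300 − 2050 = 250; Triassic 251.902 − 201.4 = 50.502; Cryogenian 720 − 635 = 85; Statherian 1800 − 1600 = 200; Jurassic 201.4 − 145 = 56.4; Quaternary 2.58 − 0 = 2.58.
Ranking these from longest: Rhyacian > Statherian > Cryogenian > Devonian > Jurassic > Triassic > Quaternary.
Position 3 in that ranking is Cryogenian, which lasted 85 Myr.

Cryogenian, 85 million years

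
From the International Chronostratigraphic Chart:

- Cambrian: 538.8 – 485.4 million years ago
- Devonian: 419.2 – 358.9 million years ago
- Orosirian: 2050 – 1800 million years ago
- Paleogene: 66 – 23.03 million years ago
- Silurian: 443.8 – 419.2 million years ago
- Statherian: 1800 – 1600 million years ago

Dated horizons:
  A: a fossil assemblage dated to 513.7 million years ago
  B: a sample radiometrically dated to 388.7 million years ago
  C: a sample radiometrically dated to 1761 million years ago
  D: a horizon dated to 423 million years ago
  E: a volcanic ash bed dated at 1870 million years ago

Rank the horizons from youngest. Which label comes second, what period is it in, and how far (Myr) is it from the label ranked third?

D, in the Silurian; 90.7 million years to A

Smaller Ma means younger, so youngest first: B 388.7 < D 423 < A 513.7 < C 1761 < E 1870.
Counting 2 along gives D (423 Ma); the excerpt puts that inside the Silurian, 443.8–419.2 Ma.
Next in line is A (513.7 Ma), and 513.7 − 423 = 90.7 Myr.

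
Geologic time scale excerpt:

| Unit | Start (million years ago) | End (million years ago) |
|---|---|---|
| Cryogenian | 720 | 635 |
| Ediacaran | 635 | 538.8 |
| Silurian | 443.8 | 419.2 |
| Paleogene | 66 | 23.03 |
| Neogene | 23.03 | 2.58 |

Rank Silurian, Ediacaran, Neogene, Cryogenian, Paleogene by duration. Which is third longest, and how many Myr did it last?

Paleogene, 42.97 million years

Durations: Silurian 24.6; Ediacaran 96.2; Neogene 20.45; Cryogenian 85; Paleogene 42.97 Myr.
Sorted longest-first: Ediacaran (96.2), Cryogenian (85), Paleogene (42.97), Silurian (24.6), Neogene (20.45).
The third longest is Paleogene at 42.97 Myr.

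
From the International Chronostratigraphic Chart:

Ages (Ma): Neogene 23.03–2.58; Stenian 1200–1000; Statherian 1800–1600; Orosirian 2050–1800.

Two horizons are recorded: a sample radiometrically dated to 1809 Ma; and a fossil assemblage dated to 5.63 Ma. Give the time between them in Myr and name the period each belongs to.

1803.37 million years apart; the first in the Orosirian, the second in the Neogene

Elapsed time: 1809 − 5.63 = 1803.37 Myr.
1809 Ma lies within 2050–1800 Ma: Orosirian.
5.63 Ma lies within 23.03–2.58 Ma: Neogene.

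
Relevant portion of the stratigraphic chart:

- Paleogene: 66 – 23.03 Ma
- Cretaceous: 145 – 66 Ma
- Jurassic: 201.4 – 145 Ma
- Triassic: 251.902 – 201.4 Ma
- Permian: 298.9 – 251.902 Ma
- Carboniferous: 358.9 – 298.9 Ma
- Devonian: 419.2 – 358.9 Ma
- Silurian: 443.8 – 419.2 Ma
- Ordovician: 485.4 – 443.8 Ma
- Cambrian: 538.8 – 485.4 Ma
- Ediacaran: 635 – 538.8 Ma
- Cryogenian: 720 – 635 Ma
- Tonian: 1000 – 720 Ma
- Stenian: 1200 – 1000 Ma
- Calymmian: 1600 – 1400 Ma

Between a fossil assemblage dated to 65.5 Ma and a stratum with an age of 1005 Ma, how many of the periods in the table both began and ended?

1005 Ma sits inside the Stenian (1200–1000) and 65.5 Ma inside the Paleogene (66–23.03); neither of those is wholly between the two dates.
The listed periods lying completely between them are Tonian, Cryogenian, Ediacaran, Cambrian, Ordovician, Silurian, Devonian, Carboniferous, Permian, Triassic, Jurassic, Cretaceous — 12 in all.

12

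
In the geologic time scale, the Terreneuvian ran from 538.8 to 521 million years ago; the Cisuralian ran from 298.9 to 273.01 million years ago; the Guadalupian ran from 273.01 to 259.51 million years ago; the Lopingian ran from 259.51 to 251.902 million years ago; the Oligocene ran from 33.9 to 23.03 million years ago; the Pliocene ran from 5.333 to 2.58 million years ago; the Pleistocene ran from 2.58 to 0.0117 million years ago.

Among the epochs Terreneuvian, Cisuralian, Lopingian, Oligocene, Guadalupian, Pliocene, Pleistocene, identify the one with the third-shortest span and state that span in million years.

Lopingian, 7.608 million years

Durations: Terreneuvian 17.8; Cisuralian 25.89; Lopingian 7.608; Oligocene 10.87; Guadalupian 13.5; Pliocene 2.753; Pleistocene 2.5683 Myr.
Sorted shortest-first: Pleistocene (2.5683), Pliocene (2.753), Lopingian (7.608), Oligocene (10.87), Guadalupian (13.5), Terreneuvian (17.8), Cisuralian (25.89).
The third shortest is Lopingian at 7.608 Myr.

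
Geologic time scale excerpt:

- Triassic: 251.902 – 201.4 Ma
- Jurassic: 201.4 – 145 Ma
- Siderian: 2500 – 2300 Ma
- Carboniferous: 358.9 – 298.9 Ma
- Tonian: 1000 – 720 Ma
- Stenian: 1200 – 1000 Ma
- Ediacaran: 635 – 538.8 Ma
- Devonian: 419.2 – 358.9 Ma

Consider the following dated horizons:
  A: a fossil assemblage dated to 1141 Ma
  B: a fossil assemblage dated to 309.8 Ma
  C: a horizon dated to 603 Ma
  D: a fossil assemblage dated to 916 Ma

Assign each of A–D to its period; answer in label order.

Match each age against the start–end ranges in the excerpt: A = 1141 Ma → Stenian (1200–1000); B = 309.8 Ma → Carboniferous (358.9–298.9); C = 603 Ma → Ediacaran (635–538.8); D = 916 Ma → Tonian (1000–720).

A — Stenian; B — Carboniferous; C — Ediacaran; D — Tonian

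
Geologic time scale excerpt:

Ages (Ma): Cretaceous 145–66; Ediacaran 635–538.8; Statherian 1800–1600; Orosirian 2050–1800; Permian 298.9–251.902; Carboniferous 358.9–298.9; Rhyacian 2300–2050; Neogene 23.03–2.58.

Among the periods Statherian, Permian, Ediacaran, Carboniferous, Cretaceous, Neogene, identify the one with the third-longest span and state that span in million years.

Start − end for each: Statherian 1800 − 1600 = 200; Permian 298.9 − 251.902 = 46.998; Ediacaran 635 − 538.8 = 96.2; Carboniferous 358.9 − 298.9 = 60; Cretaceous 145 − 66 = 79; Neogene 23.03 − 2.58 = 20.45.
Ranking these from longest: Statherian > Ediacaran > Cretaceous > Carboniferous > Permian > Neogene.
Position 3 in that ranking is Cretaceous, which lasted 79 Myr.

Cretaceous, 79 million years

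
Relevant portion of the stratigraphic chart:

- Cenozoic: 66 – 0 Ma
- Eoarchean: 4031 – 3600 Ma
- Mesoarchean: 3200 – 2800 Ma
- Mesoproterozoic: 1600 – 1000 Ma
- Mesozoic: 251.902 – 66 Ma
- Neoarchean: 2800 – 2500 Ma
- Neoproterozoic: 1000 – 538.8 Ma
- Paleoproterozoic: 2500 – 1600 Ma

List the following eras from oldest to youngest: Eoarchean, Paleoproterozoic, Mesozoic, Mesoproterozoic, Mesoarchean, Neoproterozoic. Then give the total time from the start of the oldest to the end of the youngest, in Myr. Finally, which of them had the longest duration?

Eoarchean, Mesoarchean, Paleoproterozoic, Mesoproterozoic, Neoproterozoic, Mesozoic; total span 3965 Myr; longest is Paleoproterozoic

From the excerpt: Eoarchean 4031–3600; Paleoproterozoic 2500–1600; Mesozoic 251.902–66; Mesoproterozoic 1600–1000; Mesoarchean 3200–2800; Neoproterozoic 1000–538.8 (Ma).
Larger Ma is earlier, so the oldest is Eoarchean and the youngest is Mesozoic; oldest to youngest: Eoarchean, Mesoarchean, Paleoproterozoic, Mesoproterozoic, Neoproterozoic, Mesozoic.
Oldest start 4031 minus youngest end 66 gives 3965 Myr overall.
Individual lengths (start − end): Eoarchean 431; Paleoproterozoic 900; Mesoproterozoic 600; Neoproterozoic 461.2; Mesozoic 185.902; Mesoarchean 400. The largest is Paleoproterozoic at 900 Myr.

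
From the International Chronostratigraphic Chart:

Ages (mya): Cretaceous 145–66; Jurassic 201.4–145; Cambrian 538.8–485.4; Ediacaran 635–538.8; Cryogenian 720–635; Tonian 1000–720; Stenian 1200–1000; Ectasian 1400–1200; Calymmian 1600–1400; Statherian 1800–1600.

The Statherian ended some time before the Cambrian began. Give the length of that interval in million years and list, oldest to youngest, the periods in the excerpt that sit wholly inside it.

1061.2 million years; Calymmian, Ectasian, Stenian, Tonian, Cryogenian, Ediacaran

The Statherian closes at 1600 Ma and the Cambrian opens at 538.8 Ma, so the interval is 1600 − 538.8 = 1061.2 Myr.
A period fits inside if it starts at or after 1600 Ma and ends at or before 538.8 Ma; oldest first that gives Calymmian, Ectasian, Stenian, Tonian, Cryogenian, Ediacaran.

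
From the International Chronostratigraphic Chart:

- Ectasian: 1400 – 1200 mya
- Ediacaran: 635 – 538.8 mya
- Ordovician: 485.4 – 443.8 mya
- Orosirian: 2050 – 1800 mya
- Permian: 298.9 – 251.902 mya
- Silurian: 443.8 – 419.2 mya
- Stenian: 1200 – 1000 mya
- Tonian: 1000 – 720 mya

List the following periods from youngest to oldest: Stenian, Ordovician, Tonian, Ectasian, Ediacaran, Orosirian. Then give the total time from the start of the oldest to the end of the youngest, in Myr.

Start ages (Ma): Orosirian 2050, Ectasian 1400, Stenian 1200, Tonian 1000, Ediacaran 635, Ordovician 485.4.
Ordered youngest to oldest: Ordovician, Ediacaran, Tonian, Stenian, Ectasian, Orosirian.
Span = 2050 − 443.8 = 1606.2 Myr.

Ordovician, Ediacaran, Tonian, Stenian, Ectasian, Orosirian; total span 1606.2 Myr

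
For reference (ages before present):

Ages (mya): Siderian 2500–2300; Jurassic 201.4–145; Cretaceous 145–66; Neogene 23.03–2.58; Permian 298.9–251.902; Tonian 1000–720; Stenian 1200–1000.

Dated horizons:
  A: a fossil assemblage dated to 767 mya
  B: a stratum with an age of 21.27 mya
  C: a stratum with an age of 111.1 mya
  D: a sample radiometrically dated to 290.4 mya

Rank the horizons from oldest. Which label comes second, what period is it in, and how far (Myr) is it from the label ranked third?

Sorted oldest-first by Ma: A (767), D (290.4), C (111.1), B (21.27).
The second oldest is D at 290.4 Ma, which lies in 298.9–251.902 Ma: the Permian.
The third oldest is C at 111.1 Ma; separation = |290.4 − 111.1| = 179.3 Myr.

D, in the Permian; 179.3 million years to C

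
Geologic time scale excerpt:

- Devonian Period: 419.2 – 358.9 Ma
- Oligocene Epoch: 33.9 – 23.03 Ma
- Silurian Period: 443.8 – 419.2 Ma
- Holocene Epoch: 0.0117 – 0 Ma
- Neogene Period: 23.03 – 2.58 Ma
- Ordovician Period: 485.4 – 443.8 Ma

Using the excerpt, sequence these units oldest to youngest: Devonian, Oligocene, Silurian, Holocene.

Silurian, then Devonian, then Oligocene, then Holocene

The oldest of these is Silurian (starts 443.8 Ma) and the youngest is Holocene (ends 0 Ma).
In between, by decreasing start age: Devonian (419.2), Oligocene (33.9).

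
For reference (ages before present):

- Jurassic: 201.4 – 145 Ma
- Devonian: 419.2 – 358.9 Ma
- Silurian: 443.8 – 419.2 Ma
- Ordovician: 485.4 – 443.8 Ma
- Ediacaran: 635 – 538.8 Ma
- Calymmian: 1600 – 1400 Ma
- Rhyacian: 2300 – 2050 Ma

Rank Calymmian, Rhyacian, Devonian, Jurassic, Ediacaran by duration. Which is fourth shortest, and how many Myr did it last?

Calymmian, 200 million years

Start − end for each: Calymmian 1600 − 1400 = 200; Rhyacian 2300 − 2050 = 250; Devonian 419.2 − 358.9 = 60.3; Jurassic 201.4 − 145 = 56.4; Ediacaran 635 − 538.8 = 96.2.
Ranking these from shortest: Jurassic < Devonian < Ediacaran < Calymmian < Rhyacian.
Position 4 in that ranking is Calymmian, which lasted 200 Myr.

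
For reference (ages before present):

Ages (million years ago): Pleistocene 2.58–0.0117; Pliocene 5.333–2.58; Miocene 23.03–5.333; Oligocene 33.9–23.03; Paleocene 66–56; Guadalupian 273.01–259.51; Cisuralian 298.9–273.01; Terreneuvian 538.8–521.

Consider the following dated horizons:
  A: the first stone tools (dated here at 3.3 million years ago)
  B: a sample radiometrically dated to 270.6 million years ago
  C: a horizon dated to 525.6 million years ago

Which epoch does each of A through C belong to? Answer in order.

A — Pliocene; B — Guadalupian; C — Terreneuvian

A: 3.3 Ma lies in 5.333–2.58 Ma, so Pliocene.
B: 270.6 Ma lies in 273.01–259.51 Ma, so Guadalupian.
C: 525.6 Ma lies in 538.8–521 Ma, so Terreneuvian.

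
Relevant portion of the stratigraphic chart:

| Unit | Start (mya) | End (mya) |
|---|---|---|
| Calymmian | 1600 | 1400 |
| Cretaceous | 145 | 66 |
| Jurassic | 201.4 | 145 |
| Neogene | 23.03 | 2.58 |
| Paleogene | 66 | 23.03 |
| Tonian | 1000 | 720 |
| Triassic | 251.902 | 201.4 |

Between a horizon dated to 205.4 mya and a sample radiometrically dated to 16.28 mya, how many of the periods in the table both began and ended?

The older date is 205.4 Ma and the younger is 16.28 Ma.
Periods with start < 205.4 and end > 16.28 Ma: Jurassic (201.4–145), Cretaceous (145–66), Paleogene (66–23.03).
That is 3 complete periods.

3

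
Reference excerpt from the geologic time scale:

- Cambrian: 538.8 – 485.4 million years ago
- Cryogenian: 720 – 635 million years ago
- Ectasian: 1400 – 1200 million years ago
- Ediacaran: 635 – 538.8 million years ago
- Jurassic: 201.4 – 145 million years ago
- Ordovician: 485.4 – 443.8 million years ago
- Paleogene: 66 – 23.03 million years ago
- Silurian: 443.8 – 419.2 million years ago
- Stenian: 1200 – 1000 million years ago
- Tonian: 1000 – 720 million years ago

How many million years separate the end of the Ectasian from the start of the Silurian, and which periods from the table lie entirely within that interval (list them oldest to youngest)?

756.2 million years; Stenian, Tonian, Cryogenian, Ediacaran, Cambrian, Ordovician

The Ectasian closes at 1200 Ma and the Silurian opens at 443.8 Ma, so the interval is 1200 − 443.8 = 756.2 Myr.
A period fits inside if it starts at or after 1200 Ma and ends at or before 443.8 Ma; oldest first that gives Stenian, Tonian, Cryogenian, Ediacaran, Cambrian, Ordovician.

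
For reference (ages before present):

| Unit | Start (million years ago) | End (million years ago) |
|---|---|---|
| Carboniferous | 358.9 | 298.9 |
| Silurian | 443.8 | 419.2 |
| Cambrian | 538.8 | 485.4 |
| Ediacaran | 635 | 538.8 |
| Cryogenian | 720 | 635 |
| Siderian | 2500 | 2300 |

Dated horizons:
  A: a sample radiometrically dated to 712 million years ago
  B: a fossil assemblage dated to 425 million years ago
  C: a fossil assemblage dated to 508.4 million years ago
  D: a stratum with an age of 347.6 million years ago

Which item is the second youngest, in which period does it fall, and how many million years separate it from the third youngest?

Smaller Ma means younger, so youngest first: D 347.6 < B 425 < C 508.4 < A 712.
Counting 2 along gives B (425 Ma); the excerpt puts that inside the Silurian, 443.8–419.2 Ma.
Next in line is C (508.4 Ma), and 508.4 − 425 = 83.4 Myr.

B, in the Silurian; 83.4 million years to C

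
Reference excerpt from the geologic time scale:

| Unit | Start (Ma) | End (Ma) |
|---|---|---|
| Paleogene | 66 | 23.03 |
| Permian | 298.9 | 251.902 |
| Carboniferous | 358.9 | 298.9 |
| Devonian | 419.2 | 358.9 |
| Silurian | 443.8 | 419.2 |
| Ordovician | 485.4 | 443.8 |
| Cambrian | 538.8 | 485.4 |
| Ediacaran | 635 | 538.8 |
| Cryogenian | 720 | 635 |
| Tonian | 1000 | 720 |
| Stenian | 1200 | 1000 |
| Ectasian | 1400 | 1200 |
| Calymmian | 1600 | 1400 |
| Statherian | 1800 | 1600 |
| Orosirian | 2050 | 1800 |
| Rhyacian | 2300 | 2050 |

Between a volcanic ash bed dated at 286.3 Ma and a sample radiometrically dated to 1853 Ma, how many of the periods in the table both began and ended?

The older date is 1853 Ma and the younger is 286.3 Ma.
Periods with start < 1853 and end > 286.3 Ma: Statherian (1800–1600), Calymmian (1600–1400), Ectasian (1400–1200), Stenian (1200–1000), Tonian (1000–720), Cryogenian (720–635), Ediacaran (635–538.8), Cambrian (538.8–485.4), Ordovician (485.4–443.8), Silurian (443.8–419.2), Devonian (419.2–358.9), Carboniferous (358.9–298.9).
That is 12 complete periods.

12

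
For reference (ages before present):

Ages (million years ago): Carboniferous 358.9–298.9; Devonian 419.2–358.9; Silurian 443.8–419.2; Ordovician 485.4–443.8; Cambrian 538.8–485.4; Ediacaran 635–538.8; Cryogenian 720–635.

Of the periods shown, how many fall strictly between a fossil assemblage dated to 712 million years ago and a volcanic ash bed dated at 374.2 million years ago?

The older date is 712 Ma and the younger is 374.2 Ma.
Periods with start < 712 and end > 374.2 Ma: Ediacaran (635–538.8), Cambrian (538.8–485.4), Ordovician (485.4–443.8), Silurian (443.8–419.2).
That is 4 complete periods.

4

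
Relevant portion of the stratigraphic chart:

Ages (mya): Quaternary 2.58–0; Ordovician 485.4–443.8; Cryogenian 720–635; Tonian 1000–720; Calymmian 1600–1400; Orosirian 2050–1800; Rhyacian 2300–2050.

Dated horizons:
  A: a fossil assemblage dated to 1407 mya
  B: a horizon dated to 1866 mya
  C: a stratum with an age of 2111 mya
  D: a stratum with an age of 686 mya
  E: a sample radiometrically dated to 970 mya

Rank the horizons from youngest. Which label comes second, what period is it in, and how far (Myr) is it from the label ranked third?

Smaller Ma means younger, so youngest first: D 686 < E 970 < A 1407 < B 1866 < C 2111.
Counting 2 along gives E (970 Ma); the excerpt puts that inside the Tonian, 1000–720 Ma.
Next in line is A (1407 Ma), and 1407 − 970 = 437 Myr.

E, in the Tonian; 437 million years to A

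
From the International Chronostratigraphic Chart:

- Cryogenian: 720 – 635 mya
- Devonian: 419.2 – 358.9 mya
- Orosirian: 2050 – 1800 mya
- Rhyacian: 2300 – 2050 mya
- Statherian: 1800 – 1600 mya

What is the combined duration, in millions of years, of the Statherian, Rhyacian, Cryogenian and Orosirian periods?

785 million years

Each duration: Statherian = 200; Rhyacian = 250; Cryogenian = 85; Orosirian = 250.
Sum: 200 + 250 + 85 + 250 = 785 Myr.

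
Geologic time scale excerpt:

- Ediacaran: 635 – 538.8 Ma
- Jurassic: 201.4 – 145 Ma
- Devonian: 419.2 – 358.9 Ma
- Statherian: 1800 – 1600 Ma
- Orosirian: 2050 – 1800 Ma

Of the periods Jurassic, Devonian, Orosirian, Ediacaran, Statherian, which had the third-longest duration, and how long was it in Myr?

Durations: Jurassic 56.4; Devonian 60.3; Orosirian 250; Ediacaran 96.2; Statherian 200 Myr.
Sorted longest-first: Orosirian (250), Statherian (200), Ediacaran (96.2), Devonian (60.3), Jurassic (56.4).
The third longest is Ediacaran at 96.2 Myr.

Ediacaran, 96.2 million years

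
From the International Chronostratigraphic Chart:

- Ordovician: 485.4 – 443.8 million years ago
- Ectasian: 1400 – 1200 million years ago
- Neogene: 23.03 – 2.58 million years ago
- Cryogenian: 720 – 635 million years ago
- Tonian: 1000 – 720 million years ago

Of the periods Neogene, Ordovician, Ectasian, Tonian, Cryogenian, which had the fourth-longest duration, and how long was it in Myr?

Ordovician, 41.6 million years

Start − end for each: Neogene 23.03 − 2.58 = 20.45; Ordovician 485.4 − 443.8 = 41.6; Ectasian 1400 − 1200 = 200; Tonian 1000 − 720 = 280; Cryogenian 720 − 635 = 85.
Ranking these from longest: Tonian > Ectasian > Cryogenian > Ordovician > Neogene.
Position 4 in that ranking is Ordovician, which lasted 41.6 Myr.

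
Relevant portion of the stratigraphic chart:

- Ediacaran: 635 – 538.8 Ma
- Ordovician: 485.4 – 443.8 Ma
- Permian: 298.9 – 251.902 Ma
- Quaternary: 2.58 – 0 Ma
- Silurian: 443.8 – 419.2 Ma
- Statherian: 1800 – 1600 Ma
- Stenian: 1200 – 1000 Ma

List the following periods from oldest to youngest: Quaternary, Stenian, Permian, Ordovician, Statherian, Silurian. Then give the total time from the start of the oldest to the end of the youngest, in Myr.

Statherian, Stenian, Ordovician, Silurian, Permian, Quaternary; total span 1800 Myr

Start ages (Ma): Statherian 1800, Stenian 1200, Ordovician 485.4, Silurian 443.8, Permian 298.9, Quaternary 2.58.
Ordered oldest to youngest: Statherian, Stenian, Ordovician, Silurian, Permian, Quaternary.
Span = 1800 − 0 = 1800 Myr.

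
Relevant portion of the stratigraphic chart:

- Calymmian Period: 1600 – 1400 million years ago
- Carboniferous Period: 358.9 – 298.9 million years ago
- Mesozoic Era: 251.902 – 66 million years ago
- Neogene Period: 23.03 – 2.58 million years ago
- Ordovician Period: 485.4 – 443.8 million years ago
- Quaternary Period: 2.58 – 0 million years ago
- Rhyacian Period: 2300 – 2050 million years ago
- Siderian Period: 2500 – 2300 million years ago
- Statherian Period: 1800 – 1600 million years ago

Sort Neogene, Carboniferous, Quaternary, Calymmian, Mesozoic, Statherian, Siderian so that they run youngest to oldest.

Read off each span (Ma): Neogene 23.03–2.58; Carboniferous 358.9–298.9; Quaternary 2.58–0; Calymmian 1600–1400; Mesozoic 251.902–66; Statherian 1800–1600; Siderian 2500–2300.
Larger Ma is older, so oldest→youngest is Siderian, Statherian, Calymmian, Carboniferous, Mesozoic, Neogene, Quaternary; reverse it for youngest→oldest.

Quaternary, then Neogene, then Mesozoic, then Carboniferous, then Calymmian, then Statherian, then Siderian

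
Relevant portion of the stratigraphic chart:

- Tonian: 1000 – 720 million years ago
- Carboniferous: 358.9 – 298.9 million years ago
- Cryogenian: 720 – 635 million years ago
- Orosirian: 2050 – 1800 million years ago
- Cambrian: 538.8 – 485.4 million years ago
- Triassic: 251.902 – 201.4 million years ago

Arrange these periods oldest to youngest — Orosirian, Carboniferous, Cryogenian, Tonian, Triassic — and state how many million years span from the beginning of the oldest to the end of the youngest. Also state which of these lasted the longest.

From the excerpt: Orosirian 2050–1800; Carboniferous 358.9–298.9; Cryogenian 720–635; Tonian 1000–720; Triassic 251.902–201.4 (Ma).
Larger Ma is earlier, so the oldest is Orosirian and the youngest is Triassic; oldest to youngest: Orosirian, Tonian, Cryogenian, Carboniferous, Triassic.
Oldest start 2050 minus youngest end 201.4 gives 1848.6 Myr overall.
Individual lengths (start − end): Cryogenian 85; Carboniferous 60; Tonian 280; Orosirian 250; Triassic 50.502. The largest is Tonian at 280 Myr.

Orosirian, Tonian, Cryogenian, Carboniferous, Triassic; total span 1848.6 Myr; longest is Tonian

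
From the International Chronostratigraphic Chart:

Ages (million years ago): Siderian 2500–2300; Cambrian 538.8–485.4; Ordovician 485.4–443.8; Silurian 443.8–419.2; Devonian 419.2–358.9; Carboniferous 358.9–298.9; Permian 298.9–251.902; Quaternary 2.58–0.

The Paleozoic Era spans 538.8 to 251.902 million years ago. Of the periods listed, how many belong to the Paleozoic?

6

Periods inside 538.8–251.902 Ma: Cambrian, Ordovician, Silurian, Devonian, Carboniferous, Permian — 6 in total.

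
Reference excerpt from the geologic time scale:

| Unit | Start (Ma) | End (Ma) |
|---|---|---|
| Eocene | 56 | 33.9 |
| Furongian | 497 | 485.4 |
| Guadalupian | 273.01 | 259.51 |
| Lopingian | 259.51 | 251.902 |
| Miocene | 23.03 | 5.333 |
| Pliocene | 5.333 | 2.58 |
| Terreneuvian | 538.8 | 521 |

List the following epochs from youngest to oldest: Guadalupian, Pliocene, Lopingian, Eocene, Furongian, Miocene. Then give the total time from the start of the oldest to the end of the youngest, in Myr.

Pliocene, Miocene, Eocene, Lopingian, Guadalupian, Furongian; total span 494.42 Myr

From the excerpt: Guadalupian 273.01–259.51; Pliocene 5.333–2.58; Lopingian 259.51–251.902; Eocene 56–33.9; Furongian 497–485.4; Miocene 23.03–5.333 (Ma).
Larger Ma is earlier, so the oldest is Furongian and the youngest is Pliocene; youngest to oldest: Pliocene, Miocene, Eocene, Lopingian, Guadalupian, Furongian.
Oldest start 497 minus youngest end 2.58 gives 494.42 Myr overall.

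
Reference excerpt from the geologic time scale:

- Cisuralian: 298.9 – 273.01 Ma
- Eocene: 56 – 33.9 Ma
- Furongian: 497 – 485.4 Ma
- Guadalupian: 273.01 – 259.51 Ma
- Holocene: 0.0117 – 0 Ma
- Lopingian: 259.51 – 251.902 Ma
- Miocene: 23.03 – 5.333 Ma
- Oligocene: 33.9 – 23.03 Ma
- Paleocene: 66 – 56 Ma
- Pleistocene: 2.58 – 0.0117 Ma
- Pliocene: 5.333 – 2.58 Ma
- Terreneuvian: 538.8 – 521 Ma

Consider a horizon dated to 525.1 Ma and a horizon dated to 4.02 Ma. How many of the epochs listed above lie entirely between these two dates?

The older date is 525.1 Ma and the younger is 4.02 Ma.
Epochs with start < 525.1 and end > 4.02 Ma: Furongian (497–485.4), Cisuralian (298.9–273.01), Guadalupian (273.01–259.51), Lopingian (259.51–251.902), Paleocene (66–56), Eocene (56–33.9), Oligocene (33.9–23.03), Miocene (23.03–5.333).
That is 8 complete epochs.

8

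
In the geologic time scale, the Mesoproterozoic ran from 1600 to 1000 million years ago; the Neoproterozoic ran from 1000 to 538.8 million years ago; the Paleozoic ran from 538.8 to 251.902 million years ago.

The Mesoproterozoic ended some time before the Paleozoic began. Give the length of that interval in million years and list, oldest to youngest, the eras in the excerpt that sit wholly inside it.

461.2 million years; Neoproterozoic

The Mesoproterozoic closes at 1000 Ma and the Paleozoic opens at 538.8 Ma, so the interval is 1000 − 538.8 = 461.2 Myr.
An era fits inside if it starts at or after 1000 Ma and ends at or before 538.8 Ma; oldest first that gives Neoproterozoic.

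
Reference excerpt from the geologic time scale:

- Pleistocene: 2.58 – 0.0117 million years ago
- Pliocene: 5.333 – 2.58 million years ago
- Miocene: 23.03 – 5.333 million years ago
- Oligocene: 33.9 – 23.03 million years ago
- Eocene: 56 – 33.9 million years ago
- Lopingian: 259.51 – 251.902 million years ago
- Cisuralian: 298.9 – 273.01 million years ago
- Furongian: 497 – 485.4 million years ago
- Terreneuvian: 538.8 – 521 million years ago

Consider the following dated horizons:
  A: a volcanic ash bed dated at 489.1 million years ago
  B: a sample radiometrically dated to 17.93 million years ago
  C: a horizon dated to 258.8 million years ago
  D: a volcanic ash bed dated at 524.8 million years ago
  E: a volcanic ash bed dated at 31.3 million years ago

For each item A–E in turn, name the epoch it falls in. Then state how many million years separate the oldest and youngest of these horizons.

A: 489.1 Ma lies in 497–485.4 Ma, so Furongian.
B: 17.93 Ma lies in 23.03–5.333 Ma, so Miocene.
C: 258.8 Ma lies in 259.51–251.902 Ma, so Lopingian.
D: 524.8 Ma lies in 538.8–521 Ma, so Terreneuvian.
E: 31.3 Ma lies in 33.9–23.03 Ma, so Oligocene.
Oldest = 524.8 Ma, youngest = 17.93 Ma → span 506.87 Myr.

A — Furongian; B — Miocene; C — Lopingian; D — Terreneuvian; E — Oligocene; span 506.87 million years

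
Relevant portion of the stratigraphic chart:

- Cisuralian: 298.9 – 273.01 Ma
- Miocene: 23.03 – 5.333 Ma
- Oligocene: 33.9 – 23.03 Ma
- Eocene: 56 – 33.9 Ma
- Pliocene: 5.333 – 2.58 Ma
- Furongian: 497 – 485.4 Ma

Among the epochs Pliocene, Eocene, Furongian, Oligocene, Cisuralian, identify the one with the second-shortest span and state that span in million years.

Oligocene, 10.87 million years

Start − end for each: Pliocene 5.333 − 2.58 = 2.753; Eocene 56 − 33.9 = 22.1; Furongian 497 − 485.4 = 11.6; Oligocene 33.9 − 23.03 = 10.87; Cisuralian 298.9 − 273.01 = 25.89.
Ranking these from shortest: Pliocene < Oligocene < Furongian < Eocene < Cisuralian.
Position 2 in that ranking is Oligocene, which lasted 10.87 Myr.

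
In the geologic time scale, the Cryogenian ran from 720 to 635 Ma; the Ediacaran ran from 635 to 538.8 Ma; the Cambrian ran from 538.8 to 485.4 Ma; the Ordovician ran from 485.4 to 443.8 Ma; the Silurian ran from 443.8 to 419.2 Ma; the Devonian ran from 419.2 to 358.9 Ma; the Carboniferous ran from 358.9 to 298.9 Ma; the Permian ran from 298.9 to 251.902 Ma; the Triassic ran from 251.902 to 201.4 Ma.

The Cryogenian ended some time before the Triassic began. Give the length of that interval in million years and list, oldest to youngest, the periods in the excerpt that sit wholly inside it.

383.098 million years; Ediacaran, Cambrian, Ordovician, Silurian, Devonian, Carboniferous, Permian

The Cryogenian closes at 635 Ma and the Triassic opens at 251.902 Ma, so the interval is 635 − 251.902 = 383.098 Myr.
A period fits inside if it starts at or after 635 Ma and ends at or before 251.902 Ma; oldest first that gives Ediacaran, Cambrian, Ordovician, Silurian, Devonian, Carboniferous, Permian.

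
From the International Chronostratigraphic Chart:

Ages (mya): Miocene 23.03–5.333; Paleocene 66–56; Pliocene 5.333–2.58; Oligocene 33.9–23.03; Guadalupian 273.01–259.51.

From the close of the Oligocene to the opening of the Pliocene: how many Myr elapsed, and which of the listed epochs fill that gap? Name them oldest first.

17.697 million years; Miocene

The Oligocene closes at 23.03 Ma and the Pliocene opens at 5.333 Ma, so the interval is 23.03 − 5.333 = 17.697 Myr.
An epoch fits inside if it starts at or after 23.03 Ma and ends at or before 5.333 Ma; oldest first that gives Miocene.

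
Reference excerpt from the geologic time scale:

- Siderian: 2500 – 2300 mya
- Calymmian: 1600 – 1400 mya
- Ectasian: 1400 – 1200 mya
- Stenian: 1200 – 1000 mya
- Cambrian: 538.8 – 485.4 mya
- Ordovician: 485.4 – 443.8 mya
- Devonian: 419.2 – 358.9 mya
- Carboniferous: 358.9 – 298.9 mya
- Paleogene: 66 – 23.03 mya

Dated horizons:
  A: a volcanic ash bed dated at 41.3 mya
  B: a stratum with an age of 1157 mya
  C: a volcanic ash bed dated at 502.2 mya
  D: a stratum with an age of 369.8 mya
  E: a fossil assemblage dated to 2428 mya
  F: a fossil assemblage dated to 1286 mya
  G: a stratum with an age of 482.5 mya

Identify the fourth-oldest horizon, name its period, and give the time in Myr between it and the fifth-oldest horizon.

Larger Ma means older, so oldest first: E 2428 > F 1286 > B 1157 > C 502.2 > G 482.5 > D 369.8 > A 41.3.
Counting 4 along gives C (502.2 Ma); the excerpt puts that inside the Cambrian, 538.8–485.4 Ma.
Next in line is G (482.5 Ma), and 502.2 − 482.5 = 19.7 Myr.

C, in the Cambrian; 19.7 million years to G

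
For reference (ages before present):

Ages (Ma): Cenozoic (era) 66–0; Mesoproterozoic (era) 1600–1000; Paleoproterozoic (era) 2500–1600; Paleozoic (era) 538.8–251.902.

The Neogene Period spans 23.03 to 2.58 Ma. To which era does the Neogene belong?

Cenozoic

The Neogene (23.03–2.58 Ma) lies entirely within 66–0 Ma, the Cenozoic Era.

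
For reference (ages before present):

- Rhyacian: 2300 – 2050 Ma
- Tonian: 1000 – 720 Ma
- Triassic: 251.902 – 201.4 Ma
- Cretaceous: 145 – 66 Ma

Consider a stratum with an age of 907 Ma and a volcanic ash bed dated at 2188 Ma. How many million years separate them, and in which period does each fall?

1281 million years apart; the first in the Tonian, the second in the Rhyacian

Elapsed time: 2188 − 907 = 1281 Myr.
907 Ma lies within 1000–720 Ma: Tonian.
2188 Ma lies within 2300–2050 Ma: Rhyacian.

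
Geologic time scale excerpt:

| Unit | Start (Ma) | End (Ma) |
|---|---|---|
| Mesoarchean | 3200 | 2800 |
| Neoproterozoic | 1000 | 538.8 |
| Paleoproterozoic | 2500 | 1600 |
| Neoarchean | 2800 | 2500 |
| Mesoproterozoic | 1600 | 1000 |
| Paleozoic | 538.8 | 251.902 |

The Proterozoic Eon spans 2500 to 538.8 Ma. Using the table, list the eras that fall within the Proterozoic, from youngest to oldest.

Eras with both bounds inside 2500–538.8 Ma: Neoproterozoic (1000–538.8), Mesoproterozoic (1600–1000), Paleoproterozoic (2500–1600).

Neoproterozoic, Mesoproterozoic, Paleoproterozoic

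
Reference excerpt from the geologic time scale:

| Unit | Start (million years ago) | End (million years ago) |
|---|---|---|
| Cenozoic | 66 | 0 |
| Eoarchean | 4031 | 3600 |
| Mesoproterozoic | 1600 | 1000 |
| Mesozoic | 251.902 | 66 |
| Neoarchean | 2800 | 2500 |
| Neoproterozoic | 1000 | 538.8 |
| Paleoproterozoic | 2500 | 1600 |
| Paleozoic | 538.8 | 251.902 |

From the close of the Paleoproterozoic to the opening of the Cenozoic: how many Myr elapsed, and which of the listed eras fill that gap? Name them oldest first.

1534 million years; Mesoproterozoic, Neoproterozoic, Paleozoic, Mesozoic

End of Paleoproterozoic = 1600 Ma; start of Cenozoic = 66 Ma.
Gap = 1600 − 66 = 1534 Myr.
Eras wholly inside 1600–66 Ma: Mesoproterozoic (1600–1000), Neoproterozoic (1000–538.8), Paleozoic (538.8–251.902), Mesozoic (251.902–66).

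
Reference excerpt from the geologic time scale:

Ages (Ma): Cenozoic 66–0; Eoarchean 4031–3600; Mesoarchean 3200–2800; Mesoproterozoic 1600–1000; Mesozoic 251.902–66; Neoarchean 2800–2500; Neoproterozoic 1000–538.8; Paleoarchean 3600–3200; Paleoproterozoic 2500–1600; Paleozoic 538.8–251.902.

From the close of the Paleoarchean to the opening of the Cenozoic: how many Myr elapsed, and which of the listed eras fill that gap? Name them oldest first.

The Paleoarchean closes at 3200 Ma and the Cenozoic opens at 66 Ma, so the interval is 3200 − 66 = 3134 Myr.
An era fits inside if it starts at or after 3200 Ma and ends at or before 66 Ma; oldest first that gives Mesoarchean, Neoarchean, Paleoproterozoic, Mesoproterozoic, Neoproterozoic, Paleozoic, Mesozoic.

3134 million years; Mesoarchean, Neoarchean, Paleoproterozoic, Mesoproterozoic, Neoproterozoic, Paleozoic, Mesozoic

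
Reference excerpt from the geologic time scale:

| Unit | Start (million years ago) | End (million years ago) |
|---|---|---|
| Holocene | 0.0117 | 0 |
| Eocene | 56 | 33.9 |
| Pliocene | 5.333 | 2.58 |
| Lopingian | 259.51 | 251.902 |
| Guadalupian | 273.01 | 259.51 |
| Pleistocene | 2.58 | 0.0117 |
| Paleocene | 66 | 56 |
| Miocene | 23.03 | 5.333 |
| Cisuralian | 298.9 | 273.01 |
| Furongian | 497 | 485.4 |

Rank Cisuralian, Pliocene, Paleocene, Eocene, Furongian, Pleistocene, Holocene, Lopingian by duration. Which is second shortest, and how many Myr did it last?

Durations: Cisuralian 25.89; Pliocene 2.753; Paleocene 10; Eocene 22.1; Furongian 11.6; Pleistocene 2.5683; Holocene 0.0117; Lopingian 7.608 Myr.
Sorted shortest-first: Holocene (0.0117), Pleistocene (2.5683), Pliocene (2.753), Lopingian (7.608), Paleocene (10), Furongian (11.6), Eocene (22.1), Cisuralian (25.89).
The second shortest is Pleistocene at 2.5683 Myr.

Pleistocene, 2.5683 million years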